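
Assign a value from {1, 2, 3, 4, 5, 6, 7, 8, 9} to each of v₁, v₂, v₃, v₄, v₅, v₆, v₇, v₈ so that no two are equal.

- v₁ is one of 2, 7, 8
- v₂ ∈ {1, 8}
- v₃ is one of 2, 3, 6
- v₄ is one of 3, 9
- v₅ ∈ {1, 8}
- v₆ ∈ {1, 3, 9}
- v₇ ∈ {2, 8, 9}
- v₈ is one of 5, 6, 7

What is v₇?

2

The 8 variables together cover exactly {1, 2, 3, 5, 6, 7, 8, 9} — 8 values for 8 variables — and 5 appears only in v₈'s list, so v₈ = 5.
The 7 still-open variables together cover exactly {1, 2, 3, 6, 7, 8, 9} — 7 values for 7 variables — and 6 appears only in v₃'s list, so v₃ = 6.
Among the 6 still-open variables, 7 fits only v₁ (and all 6 values in {1, 2, 3, 7, 8, 9} must be used), so v₁ = 7.
The 5 still-open variables draw from only 5 values {1, 2, 3, 8, 9}, so each is used; only v₇ can be 2, hence v₇ = 2.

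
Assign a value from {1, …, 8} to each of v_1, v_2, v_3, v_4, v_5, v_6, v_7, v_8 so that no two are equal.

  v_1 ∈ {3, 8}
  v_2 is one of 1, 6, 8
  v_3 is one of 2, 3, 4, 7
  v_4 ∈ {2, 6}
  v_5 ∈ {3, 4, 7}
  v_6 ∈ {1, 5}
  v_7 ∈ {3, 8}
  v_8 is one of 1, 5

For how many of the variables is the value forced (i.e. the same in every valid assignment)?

The 2 variables v_1 and v_7 are confined to {3, 8}, which locks those values in; drop them from v_2, v_3, v_5.
v_6 and v_8 share exactly the 2 values {1, 5}; by pigeonhole those values go to them, so strike 1, 5 from v_2.
v_2 has just one choice, so v_2 = 6. Strike 6 from v_4.
v_4 must be 2 (only option left). So v_3 can't be 2.
Determined: v_2=6, v_4=2. The other variables each still have more than one consistent value. That makes 2.

2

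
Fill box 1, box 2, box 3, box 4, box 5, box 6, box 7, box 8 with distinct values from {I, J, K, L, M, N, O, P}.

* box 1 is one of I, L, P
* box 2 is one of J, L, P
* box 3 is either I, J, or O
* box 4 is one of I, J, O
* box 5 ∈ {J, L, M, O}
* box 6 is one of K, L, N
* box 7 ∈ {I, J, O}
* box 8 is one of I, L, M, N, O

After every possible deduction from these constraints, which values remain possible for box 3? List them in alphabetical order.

I, J, O

Among the 8 variables, K fits only box 6 (and all 8 values in {I, J, K, L, M, N, O, P} must be used), so box 6 = K.
The 7 still-open variables together cover exactly {I, J, L, M, N, O, P} — 7 values for 7 variables — and N appears only in box 8's list, so box 8 = N.
The 6 still-open variables draw from only 6 values {I, J, L, M, O, P}, so each is used; only box 5 can be M, hence box 5 = M.
box 3, box 4, box 7 between them cover only {I, J, O} — a naked triple. Remove those values from box 1, box 2.
No further eliminations apply; box 3 can still be any of I, J, O.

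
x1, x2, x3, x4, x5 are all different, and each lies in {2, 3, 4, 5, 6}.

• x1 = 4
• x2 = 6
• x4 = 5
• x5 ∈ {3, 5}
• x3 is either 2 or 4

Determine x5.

x1 has just one choice, so x1 = 4. Remove 4 from x3.
That leaves x2 = 6.
x3's domain is down to {2}, so x3 = 2.
That leaves x4 = 5. Eliminate 5 elsewhere: x5.
So x5 = 3.

3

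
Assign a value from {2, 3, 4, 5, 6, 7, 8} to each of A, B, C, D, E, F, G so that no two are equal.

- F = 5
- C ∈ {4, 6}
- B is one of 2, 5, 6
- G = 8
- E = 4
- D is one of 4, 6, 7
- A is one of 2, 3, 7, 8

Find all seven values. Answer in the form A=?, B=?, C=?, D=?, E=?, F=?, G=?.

E must be 4 (only option left). So C, D can't be 4.
That leaves F = 5. Eliminate 5 elsewhere: B.
That leaves G = 8. Strike 8 from A.
C must be 6 (only option left). Eliminate 6 elsewhere: B, D.
D's domain is down to {7}, so D = 7. Strike 7 from A.
B has just one choice, so B = 2. Remove 2 from A.
A's domain is down to {3}, so A = 3.

A=3, B=2, C=6, D=7, E=4, F=5, G=8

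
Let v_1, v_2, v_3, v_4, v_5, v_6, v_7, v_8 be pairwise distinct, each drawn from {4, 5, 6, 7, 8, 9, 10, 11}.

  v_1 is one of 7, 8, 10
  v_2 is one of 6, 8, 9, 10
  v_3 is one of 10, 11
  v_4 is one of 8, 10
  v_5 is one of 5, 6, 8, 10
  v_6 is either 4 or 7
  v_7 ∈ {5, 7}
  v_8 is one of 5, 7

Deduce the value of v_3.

The 8 variables together cover exactly {4, 5, 6, 7, 8, 9, 10, 11} — 8 values for 8 variables — and 4 appears only in v_6's list, so v_6 = 4.
Among the 7 still-open variables, 9 fits only v_2 (and all 7 values in {5, 6, 7, 8, 9, 10, 11} must be used), so v_2 = 9.
The 6 still-open variables draw from only 6 values {5, 6, 7, 8, 10, 11}, so each is used; only v_5 can be 6, hence v_5 = 6.
Among the 5 still-open variables, 11 fits only v_3 (and all 5 values in {5, 7, 8, 10, 11} must be used), so v_3 = 11.

11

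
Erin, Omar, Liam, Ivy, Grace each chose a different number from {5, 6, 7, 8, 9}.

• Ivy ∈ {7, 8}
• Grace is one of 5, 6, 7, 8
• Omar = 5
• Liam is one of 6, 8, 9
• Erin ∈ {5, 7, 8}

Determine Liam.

Omar has just one choice, so Omar = 5. Eliminate 5 elsewhere: Erin, Grace.
The 4 still-open variables together cover exactly {6, 7, 8, 9} — 4 values for 4 variables — and 9 appears only in Liam's list, so Liam = 9.

9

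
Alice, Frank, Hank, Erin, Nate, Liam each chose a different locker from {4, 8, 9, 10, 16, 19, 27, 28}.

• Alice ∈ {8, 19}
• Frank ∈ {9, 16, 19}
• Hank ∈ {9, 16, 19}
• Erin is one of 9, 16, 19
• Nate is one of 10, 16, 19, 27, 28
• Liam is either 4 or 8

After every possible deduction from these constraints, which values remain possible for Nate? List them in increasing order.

Frank, Hank, Erin between them cover only {9, 16, 19} — a naked triple. Remove those values from Alice, Nate.
That leaves Alice = 8. So Liam can't be 8.
Liam has just one choice, so Liam = 4.
No further eliminations apply; Nate can still be any of 10, 27, 28.

10, 27, 28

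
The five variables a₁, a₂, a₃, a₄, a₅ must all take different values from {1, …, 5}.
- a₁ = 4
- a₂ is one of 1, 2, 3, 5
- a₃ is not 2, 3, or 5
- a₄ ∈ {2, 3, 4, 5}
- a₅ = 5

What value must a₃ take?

a₁ must be 4 (only option left). Remove 4 from a₃, a₄.
So a₃ = 1.

1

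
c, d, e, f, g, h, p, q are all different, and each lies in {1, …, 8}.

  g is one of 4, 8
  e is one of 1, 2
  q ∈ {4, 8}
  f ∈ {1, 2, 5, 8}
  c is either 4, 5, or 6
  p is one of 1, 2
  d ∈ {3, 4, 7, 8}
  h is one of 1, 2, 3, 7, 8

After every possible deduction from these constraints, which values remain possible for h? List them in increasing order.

The 8 variables draw from only 8 values {1, 2, 3, 4, 5, 6, 7, 8}, so each is used; only c can be 6, hence c = 6.
The 7 still-open variables together cover exactly {1, 2, 3, 4, 5, 7, 8} — 7 values for 7 variables — and 5 appears only in f's list, so f = 5.
e and p between them cover only {1, 2} — a naked pair. Remove those values from h.
g and q share exactly the 2 values {4, 8}; by pigeonhole those values go to them, so strike 4, 8 from d, h.
No further eliminations apply; h can still be any of 3, 7.

3, 7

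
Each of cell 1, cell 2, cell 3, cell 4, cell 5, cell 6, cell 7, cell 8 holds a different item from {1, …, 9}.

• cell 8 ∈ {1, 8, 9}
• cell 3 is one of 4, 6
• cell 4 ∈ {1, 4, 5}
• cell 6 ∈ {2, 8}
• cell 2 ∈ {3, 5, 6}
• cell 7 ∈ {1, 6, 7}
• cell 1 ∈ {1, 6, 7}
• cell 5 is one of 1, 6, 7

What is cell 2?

3

cell 1, cell 5, cell 7 share exactly the 3 values {1, 6, 7}; by pigeonhole those values go to them, so strike 1, 6, 7 from cell 2, cell 3, cell 4, cell 8.
That leaves cell 3 = 4. Eliminate 4 elsewhere: cell 4.
cell 4's domain is down to {5}, so cell 4 = 5. So cell 2 can't be 5.
So cell 2 = 3.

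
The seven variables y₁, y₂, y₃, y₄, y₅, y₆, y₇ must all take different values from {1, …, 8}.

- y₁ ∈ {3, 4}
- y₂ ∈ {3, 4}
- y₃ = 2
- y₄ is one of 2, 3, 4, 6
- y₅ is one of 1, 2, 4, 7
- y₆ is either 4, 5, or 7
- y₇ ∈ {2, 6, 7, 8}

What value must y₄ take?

6

y₃ must be 2 (only option left). Strike 2 from y₄, y₅, y₇.
y₁ and y₂ share exactly the 2 values {3, 4}; by pigeonhole those values go to them, so strike 3, 4 from y₄, y₅, y₆.
So y₄ = 6.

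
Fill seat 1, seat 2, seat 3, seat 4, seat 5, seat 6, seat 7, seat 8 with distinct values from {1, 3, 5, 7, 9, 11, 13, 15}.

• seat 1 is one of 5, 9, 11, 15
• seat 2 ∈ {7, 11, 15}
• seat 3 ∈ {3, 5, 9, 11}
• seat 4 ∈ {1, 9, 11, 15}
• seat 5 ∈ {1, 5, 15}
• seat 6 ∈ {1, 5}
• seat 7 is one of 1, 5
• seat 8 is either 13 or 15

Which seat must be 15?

seat 5

The 8 variables together cover exactly {1, 3, 5, 7, 9, 11, 13, 15} — 8 values for 8 variables — and 3 appears only in seat 3's list, so seat 3 = 3.
The 7 still-open variables together cover exactly {1, 5, 7, 9, 11, 13, 15} — 7 values for 7 variables — and 7 appears only in seat 2's list, so seat 2 = 7.
The 6 still-open variables draw from only 6 values {1, 5, 9, 11, 13, 15}, so each is used; only seat 8 can be 13, hence seat 8 = 13.
The 2 variables seat 6 and seat 7 are confined to {1, 5}, which locks those values in; drop them from seat 1, seat 4, seat 5.
So 15 goes to seat 5.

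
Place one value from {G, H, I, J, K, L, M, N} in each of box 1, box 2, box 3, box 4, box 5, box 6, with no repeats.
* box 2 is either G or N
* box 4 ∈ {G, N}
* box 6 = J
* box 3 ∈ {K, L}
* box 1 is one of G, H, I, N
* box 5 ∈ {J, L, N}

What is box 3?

box 6's domain is down to {J}, so box 6 = J. Strike J from box 5.
The 2 variables box 2 and box 4 are confined to {G, N}, which locks those values in; drop them from box 1, box 5.
box 5 must be L (only option left). Eliminate L elsewhere: box 3.
So box 3 = K.

K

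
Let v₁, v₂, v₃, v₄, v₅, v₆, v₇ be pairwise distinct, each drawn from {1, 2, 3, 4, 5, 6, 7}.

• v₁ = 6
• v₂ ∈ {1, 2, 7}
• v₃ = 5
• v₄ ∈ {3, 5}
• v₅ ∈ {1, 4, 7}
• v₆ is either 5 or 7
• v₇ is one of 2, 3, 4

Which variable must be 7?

v₁'s domain is down to {6}, so v₁ = 6.
v₃ must be 5 (only option left). Strike 5 from v₄, v₆.
So 7 goes to v₆.

v₆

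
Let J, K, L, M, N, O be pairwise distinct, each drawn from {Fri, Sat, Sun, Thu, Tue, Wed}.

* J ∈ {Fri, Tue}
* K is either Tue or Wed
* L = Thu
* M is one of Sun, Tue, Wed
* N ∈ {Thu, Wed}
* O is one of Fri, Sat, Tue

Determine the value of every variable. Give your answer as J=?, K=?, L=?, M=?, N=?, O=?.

L must be Thu (only option left). Strike Thu from N.
N must be Wed (only option left). Remove Wed from K, M.
K must be Tue (only option left). Remove Tue from J, M, O.
M must be Sun (only option left).
J has just one choice, so J = Fri. Remove Fri from O.
That leaves O = Sat.

J=Fri, K=Tue, L=Thu, M=Sun, N=Wed, O=Sat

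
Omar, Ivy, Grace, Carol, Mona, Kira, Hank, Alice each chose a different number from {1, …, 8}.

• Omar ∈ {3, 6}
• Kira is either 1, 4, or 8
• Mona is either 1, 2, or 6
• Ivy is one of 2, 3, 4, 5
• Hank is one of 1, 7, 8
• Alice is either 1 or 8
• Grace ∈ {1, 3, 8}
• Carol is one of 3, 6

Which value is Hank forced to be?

The 8 variables draw from only 8 values {1, 2, 3, 4, 5, 6, 7, 8}, so each is used; only Ivy can be 5, hence Ivy = 5.
The 7 still-open variables together cover exactly {1, 2, 3, 4, 6, 7, 8} — 7 values for 7 variables — and 2 appears only in Mona's list, so Mona = 2.
Among the 6 still-open variables, 4 fits only Kira (and all 6 values in {1, 3, 4, 6, 7, 8} must be used), so Kira = 4.
Among the 5 still-open variables, 7 fits only Hank (and all 5 values in {1, 3, 6, 7, 8} must be used), so Hank = 7.

7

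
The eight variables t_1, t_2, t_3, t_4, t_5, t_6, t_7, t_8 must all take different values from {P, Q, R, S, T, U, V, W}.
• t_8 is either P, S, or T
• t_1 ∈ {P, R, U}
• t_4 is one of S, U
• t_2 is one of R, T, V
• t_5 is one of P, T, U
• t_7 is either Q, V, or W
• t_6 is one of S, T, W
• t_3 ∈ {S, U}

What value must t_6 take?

W

The 8 variables together cover exactly {P, Q, R, S, T, U, V, W} — 8 values for 8 variables — and Q appears only in t_7's list, so t_7 = Q.
The 7 still-open variables together cover exactly {P, R, S, T, U, V, W} — 7 values for 7 variables — and V appears only in t_2's list, so t_2 = V.
Among the 6 still-open variables, R fits only t_1 (and all 6 values in {P, R, S, T, U, W} must be used), so t_1 = R.
The 5 still-open variables together cover exactly {P, S, T, U, W} — 5 values for 5 variables — and W appears only in t_6's list, so t_6 = W.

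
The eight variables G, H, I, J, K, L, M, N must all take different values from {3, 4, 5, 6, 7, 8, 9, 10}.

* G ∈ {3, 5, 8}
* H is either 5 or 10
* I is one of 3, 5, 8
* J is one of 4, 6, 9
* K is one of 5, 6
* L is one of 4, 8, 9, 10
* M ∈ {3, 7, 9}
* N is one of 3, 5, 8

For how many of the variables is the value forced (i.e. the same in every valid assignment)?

Among the 8 variables, 7 fits only M (and all 8 values in {3, 4, 5, 6, 7, 8, 9, 10} must be used), so M = 7.
G, I, N share exactly the 3 values {3, 5, 8}; by pigeonhole those values go to them, so strike 3, 5, 8 from H, K, L.
H has just one choice, so H = 10. Strike 10 from L.
K's domain is down to {6}, so K = 6. So J can't be 6.
Determined: H=10, K=6, M=7. The other variables each still have more than one consistent value. That makes 3.

3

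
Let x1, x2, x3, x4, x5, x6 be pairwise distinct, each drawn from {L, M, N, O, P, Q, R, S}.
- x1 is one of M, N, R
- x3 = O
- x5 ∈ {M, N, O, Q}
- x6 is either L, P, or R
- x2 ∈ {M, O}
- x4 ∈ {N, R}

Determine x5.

x3 must be O (only option left). Remove O from x2, x5.
x2 must be M (only option left). Eliminate M elsewhere: x1, x5.
x1 and x4 share exactly the 2 values {N, R}; by pigeonhole those values go to them, so strike N, R from x5, x6.
So x5 = Q.

Q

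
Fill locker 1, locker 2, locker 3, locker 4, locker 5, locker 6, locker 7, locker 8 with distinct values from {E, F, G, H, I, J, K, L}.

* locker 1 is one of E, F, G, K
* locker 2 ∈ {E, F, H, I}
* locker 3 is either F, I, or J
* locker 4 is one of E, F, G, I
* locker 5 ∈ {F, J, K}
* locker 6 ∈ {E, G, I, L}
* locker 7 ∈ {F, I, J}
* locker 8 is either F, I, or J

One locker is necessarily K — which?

locker 5

The 8 variables together cover exactly {E, F, G, H, I, J, K, L} — 8 values for 8 variables — and H appears only in locker 2's list, so locker 2 = H.
Among the 7 still-open variables, L fits only locker 6 (and all 7 values in {E, F, G, I, J, K, L} must be used), so locker 6 = L.
locker 3, locker 7, locker 8 between them cover only {F, I, J} — a naked triple. Remove those values from locker 1, locker 4, locker 5.
So K goes to locker 5.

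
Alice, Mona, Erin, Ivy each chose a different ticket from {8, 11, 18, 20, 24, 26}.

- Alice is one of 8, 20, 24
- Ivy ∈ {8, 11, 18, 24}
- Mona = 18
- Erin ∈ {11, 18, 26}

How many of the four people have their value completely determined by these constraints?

Mona has just one choice, so Mona = 18. So Erin, Ivy can't be 18.
Determined: Mona=18. The other people each still have more than one consistent value. That makes 1.

1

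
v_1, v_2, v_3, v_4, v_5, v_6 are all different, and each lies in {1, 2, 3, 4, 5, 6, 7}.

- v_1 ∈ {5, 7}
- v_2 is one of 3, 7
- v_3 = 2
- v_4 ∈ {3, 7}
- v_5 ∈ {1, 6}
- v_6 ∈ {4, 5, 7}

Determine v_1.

v_3 has just one choice, so v_3 = 2.
v_2 and v_4 between them cover only {3, 7} — a naked pair. Remove those values from v_1, v_6.
So v_1 = 5.

5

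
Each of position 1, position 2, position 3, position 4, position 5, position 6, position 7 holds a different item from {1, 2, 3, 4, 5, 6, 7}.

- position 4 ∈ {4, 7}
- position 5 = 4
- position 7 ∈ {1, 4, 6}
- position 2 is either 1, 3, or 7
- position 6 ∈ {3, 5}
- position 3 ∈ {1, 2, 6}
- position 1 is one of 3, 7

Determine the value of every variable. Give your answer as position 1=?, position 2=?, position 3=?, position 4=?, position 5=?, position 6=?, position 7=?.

position 1=3, position 2=1, position 3=2, position 4=7, position 5=4, position 6=5, position 7=6

position 5 has just one choice, so position 5 = 4. So position 4, position 7 can't be 4.
position 4 must be 7 (only option left). Eliminate 7 elsewhere: position 1, position 2.
position 1's domain is down to {3}, so position 1 = 3. Remove 3 from position 2, position 6.
That leaves position 2 = 1. So position 3, position 7 can't be 1.
position 6 must be 5 (only option left).
That leaves position 7 = 6. Eliminate 6 elsewhere: position 3.
position 3 must be 2 (only option left).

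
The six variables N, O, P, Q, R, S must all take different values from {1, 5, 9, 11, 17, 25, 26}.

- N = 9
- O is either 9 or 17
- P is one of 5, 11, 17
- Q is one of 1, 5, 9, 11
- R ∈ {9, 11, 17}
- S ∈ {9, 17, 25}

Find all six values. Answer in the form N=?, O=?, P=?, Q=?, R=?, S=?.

N=9, O=17, P=5, Q=1, R=11, S=25

N must be 9 (only option left). Remove 9 from O, Q, R, S.
O must be 17 (only option left). Remove 17 from P, R, S.
R must be 11 (only option left). So P, Q can't be 11.
S's domain is down to {25}, so S = 25.
P's domain is down to {5}, so P = 5. Eliminate 5 elsewhere: Q.
Q has just one choice, so Q = 1.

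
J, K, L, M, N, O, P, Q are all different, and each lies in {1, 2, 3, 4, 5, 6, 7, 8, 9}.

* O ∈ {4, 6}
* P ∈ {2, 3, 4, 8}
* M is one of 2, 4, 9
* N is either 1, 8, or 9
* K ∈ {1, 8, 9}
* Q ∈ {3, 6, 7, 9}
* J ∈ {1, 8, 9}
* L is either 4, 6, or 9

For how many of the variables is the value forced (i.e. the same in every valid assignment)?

Among the 8 variables, 7 fits only Q (and all 8 values in {1, 2, 3, 4, 6, 7, 8, 9} must be used), so Q = 7.
The 7 still-open variables together cover exactly {1, 2, 3, 4, 6, 8, 9} — 7 values for 7 variables — and 3 appears only in P's list, so P = 3.
The 6 still-open variables together cover exactly {1, 2, 4, 6, 8, 9} — 6 values for 6 variables — and 2 appears only in M's list, so M = 2.
J, K, N share exactly the 3 values {1, 8, 9}; by pigeonhole those values go to them, so strike 1, 8, 9 from L.
Determined: M=2, P=3, Q=7. The other variables each still have more than one consistent value. That makes 3.

3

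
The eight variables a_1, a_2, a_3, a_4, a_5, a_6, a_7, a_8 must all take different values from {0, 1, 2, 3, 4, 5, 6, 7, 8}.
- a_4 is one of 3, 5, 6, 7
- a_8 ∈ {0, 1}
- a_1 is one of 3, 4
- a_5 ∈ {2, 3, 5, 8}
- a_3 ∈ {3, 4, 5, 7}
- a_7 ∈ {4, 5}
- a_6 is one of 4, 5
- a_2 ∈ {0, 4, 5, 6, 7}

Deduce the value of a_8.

a_6 and a_7 share exactly the 2 values {4, 5}; by pigeonhole those values go to them, so strike 4, 5 from a_1, a_2, a_3, a_4, a_5.
a_1 has just one choice, so a_1 = 3. Remove 3 from a_3, a_4, a_5.
a_3 must be 7 (only option left). So a_2, a_4 can't be 7.
That leaves a_4 = 6. Strike 6 from a_2.
That leaves a_2 = 0. Eliminate 0 elsewhere: a_8.
So a_8 = 1.

1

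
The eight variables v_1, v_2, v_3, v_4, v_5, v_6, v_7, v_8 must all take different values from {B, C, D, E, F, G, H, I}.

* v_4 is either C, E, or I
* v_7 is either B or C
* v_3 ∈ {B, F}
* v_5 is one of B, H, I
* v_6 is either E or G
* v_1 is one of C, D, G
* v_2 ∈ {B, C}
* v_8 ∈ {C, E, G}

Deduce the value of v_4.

I

Among the 8 variables, D fits only v_1 (and all 8 values in {B, C, D, E, F, G, H, I} must be used), so v_1 = D.
The 7 still-open variables together cover exactly {B, C, E, F, G, H, I} — 7 values for 7 variables — and F appears only in v_3's list, so v_3 = F.
Among the 6 still-open variables, H fits only v_5 (and all 6 values in {B, C, E, G, H, I} must be used), so v_5 = H.
The 5 still-open variables together cover exactly {B, C, E, G, I} — 5 values for 5 variables — and I appears only in v_4's list, so v_4 = I.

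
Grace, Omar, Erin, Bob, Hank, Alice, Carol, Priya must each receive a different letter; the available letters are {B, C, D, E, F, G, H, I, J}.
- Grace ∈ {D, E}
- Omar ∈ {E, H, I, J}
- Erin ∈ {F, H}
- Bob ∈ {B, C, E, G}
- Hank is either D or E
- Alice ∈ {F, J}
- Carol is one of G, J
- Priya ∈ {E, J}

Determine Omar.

Grace and Hank share exactly the 2 values {D, E}; by pigeonhole those values go to them, so strike D, E from Omar, Bob, Priya.
Priya has just one choice, so Priya = J. Eliminate J elsewhere: Omar, Alice, Carol.
Alice has just one choice, so Alice = F. So Erin can't be F.
That leaves Carol = G. Strike G from Bob.
That leaves Erin = H. So Omar can't be H.
So Omar = I.

I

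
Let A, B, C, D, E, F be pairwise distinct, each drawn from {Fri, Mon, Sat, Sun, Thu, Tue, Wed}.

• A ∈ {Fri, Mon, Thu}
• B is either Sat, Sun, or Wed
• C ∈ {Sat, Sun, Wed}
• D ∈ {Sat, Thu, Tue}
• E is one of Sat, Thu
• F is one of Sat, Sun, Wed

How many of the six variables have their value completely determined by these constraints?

The 3 variables B, C, F are confined to {Sat, Sun, Wed}, which locks those values in; drop them from D, E.
E's domain is down to {Thu}, so E = Thu. Remove Thu from A, D.
D has just one choice, so D = Tue.
Determined: D=Tue, E=Thu. The other variables each still have more than one consistent value. That makes 2.

2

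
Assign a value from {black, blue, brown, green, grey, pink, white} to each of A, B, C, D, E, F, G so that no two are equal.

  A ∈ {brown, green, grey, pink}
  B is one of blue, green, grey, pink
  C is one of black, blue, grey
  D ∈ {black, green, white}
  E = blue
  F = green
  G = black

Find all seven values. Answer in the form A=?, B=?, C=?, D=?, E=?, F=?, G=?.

E's domain is down to {blue}, so E = blue. Remove blue from B, C.
F has just one choice, so F = green. Remove green from A, B, D.
G must be black (only option left). So C, D can't be black.
C's domain is down to {grey}, so C = grey. Strike grey from A, B.
D's domain is down to {white}, so D = white.
That leaves B = pink. Remove pink from A.
A's domain is down to {brown}, so A = brown.

A=brown, B=pink, C=grey, D=white, E=blue, F=green, G=black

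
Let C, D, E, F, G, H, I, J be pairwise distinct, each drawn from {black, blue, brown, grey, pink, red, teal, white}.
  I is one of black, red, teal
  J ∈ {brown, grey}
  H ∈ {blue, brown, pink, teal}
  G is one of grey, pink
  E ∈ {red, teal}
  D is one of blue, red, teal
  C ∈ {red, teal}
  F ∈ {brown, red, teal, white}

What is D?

The 8 variables together cover exactly {black, blue, brown, grey, pink, red, teal, white} — 8 values for 8 variables — and black appears only in I's list, so I = black.
Among the 7 still-open variables, white fits only F (and all 7 values in {blue, brown, grey, pink, red, teal, white} must be used), so F = white.
C and E share exactly the 2 values {red, teal}; by pigeonhole those values go to them, so strike red, teal from D, H.
So D = blue.

blue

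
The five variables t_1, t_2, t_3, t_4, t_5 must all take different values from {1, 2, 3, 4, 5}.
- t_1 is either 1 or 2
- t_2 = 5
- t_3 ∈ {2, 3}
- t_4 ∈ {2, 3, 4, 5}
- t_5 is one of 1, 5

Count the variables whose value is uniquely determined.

5

t_2's domain is down to {5}, so t_2 = 5. Strike 5 from t_4, t_5.
That leaves t_5 = 1. So t_1 can't be 1.
That leaves t_1 = 2. Strike 2 from t_3, t_4.
t_3 has just one choice, so t_3 = 3. Eliminate 3 elsewhere: t_4.
t_4's domain is down to {4}, so t_4 = 4.
Every variable is fixed: t_1=2, t_2=5, t_3=3, t_4=4, t_5=1. That makes 5.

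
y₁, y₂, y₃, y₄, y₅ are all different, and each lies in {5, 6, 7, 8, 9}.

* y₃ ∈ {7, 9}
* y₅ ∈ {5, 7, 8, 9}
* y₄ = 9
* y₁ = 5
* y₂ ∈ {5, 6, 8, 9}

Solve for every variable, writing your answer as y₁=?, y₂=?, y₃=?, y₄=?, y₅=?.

y₁=5, y₂=6, y₃=7, y₄=9, y₅=8

y₁ must be 5 (only option left). So y₂, y₅ can't be 5.
y₄'s domain is down to {9}, so y₄ = 9. Strike 9 from y₂, y₃, y₅.
That leaves y₃ = 7. Eliminate 7 elsewhere: y₅.
y₅ must be 8 (only option left). Remove 8 from y₂.
y₂ must be 6 (only option left).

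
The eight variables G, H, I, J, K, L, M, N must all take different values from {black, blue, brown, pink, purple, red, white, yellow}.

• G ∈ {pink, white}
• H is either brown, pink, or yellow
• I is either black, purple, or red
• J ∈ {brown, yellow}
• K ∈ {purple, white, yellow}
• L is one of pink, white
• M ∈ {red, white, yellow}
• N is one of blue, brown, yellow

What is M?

The 8 variables together cover exactly {black, blue, brown, pink, purple, red, white, yellow} — 8 values for 8 variables — and black appears only in I's list, so I = black.
Among the 7 still-open variables, blue fits only N (and all 7 values in {blue, brown, pink, purple, red, white, yellow} must be used), so N = blue.
The 6 still-open variables draw from only 6 values {brown, pink, purple, red, white, yellow}, so each is used; only K can be purple, hence K = purple.
Among the 5 still-open variables, red fits only M (and all 5 values in {brown, pink, red, white, yellow} must be used), so M = red.

red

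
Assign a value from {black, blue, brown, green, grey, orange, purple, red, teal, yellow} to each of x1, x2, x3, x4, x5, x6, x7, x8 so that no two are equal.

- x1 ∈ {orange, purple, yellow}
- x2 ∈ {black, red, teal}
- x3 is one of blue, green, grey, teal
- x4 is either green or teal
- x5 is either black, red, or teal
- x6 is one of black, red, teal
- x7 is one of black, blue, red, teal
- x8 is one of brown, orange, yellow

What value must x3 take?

The 3 variables x2, x5, x6 are confined to {black, red, teal}, which locks those values in; drop them from x3, x4, x7.
That leaves x4 = green. So x3 can't be green.
x7 must be blue (only option left). Strike blue from x3.
So x3 = grey.

grey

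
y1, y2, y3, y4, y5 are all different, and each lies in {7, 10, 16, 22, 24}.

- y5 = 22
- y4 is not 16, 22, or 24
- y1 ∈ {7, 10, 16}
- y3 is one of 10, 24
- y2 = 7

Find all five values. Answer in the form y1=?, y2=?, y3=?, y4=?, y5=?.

y1=16, y2=7, y3=24, y4=10, y5=22

y2 must be 7 (only option left). Strike 7 from y1, y4.
y4's domain is down to {10}, so y4 = 10. Strike 10 from y1, y3.
y5 must be 22 (only option left).
y1 must be 16 (only option left).
That leaves y3 = 24.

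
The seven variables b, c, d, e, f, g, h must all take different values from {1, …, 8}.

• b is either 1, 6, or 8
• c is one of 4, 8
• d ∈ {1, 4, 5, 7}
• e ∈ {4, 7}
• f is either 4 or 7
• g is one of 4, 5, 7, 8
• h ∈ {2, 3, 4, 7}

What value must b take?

e and f between them cover only {4, 7} — a naked pair. Remove those values from c, d, g, h.
c must be 8 (only option left). Eliminate 8 elsewhere: b, g.
That leaves g = 5. Remove 5 from d.
d must be 1 (only option left). Strike 1 from b.
So b = 6.

6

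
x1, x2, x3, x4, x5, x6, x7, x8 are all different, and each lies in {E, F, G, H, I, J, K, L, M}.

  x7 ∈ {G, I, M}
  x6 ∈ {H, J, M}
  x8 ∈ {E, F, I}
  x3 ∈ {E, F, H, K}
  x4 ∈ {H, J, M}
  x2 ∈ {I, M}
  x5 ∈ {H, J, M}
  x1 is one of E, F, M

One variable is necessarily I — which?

Among the 8 variables, G fits only x7 (and all 8 values in {E, F, G, H, I, J, K, M} must be used), so x7 = G.
Among the 7 still-open variables, K fits only x3 (and all 7 values in {E, F, H, I, J, K, M} must be used), so x3 = K.
x4, x5, x6 share exactly the 3 values {H, J, M}; by pigeonhole those values go to them, so strike H, J, M from x1, x2.
So I goes to x2.

x2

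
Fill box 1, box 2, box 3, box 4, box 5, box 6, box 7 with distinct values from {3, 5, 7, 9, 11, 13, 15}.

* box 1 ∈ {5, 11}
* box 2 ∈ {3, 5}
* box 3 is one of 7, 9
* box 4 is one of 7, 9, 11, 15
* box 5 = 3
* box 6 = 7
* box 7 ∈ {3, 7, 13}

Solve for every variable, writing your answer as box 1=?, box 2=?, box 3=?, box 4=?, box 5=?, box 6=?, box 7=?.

box 1=11, box 2=5, box 3=9, box 4=15, box 5=3, box 6=7, box 7=13

box 5 has just one choice, so box 5 = 3. So box 2, box 7 can't be 3.
box 6 must be 7 (only option left). So box 3, box 4, box 7 can't be 7.
That leaves box 7 = 13.
That leaves box 2 = 5. So box 1 can't be 5.
box 3 must be 9 (only option left). So box 4 can't be 9.
box 1 has just one choice, so box 1 = 11. Strike 11 from box 4.
box 4's domain is down to {15}, so box 4 = 15.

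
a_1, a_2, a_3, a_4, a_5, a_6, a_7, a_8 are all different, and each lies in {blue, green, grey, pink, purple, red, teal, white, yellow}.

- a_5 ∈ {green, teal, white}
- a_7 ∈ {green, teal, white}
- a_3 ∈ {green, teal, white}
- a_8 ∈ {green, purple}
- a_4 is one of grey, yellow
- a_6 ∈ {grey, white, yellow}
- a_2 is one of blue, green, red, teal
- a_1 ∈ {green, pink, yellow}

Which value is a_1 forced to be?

pink

a_3, a_5, a_7 between them cover only {green, teal, white} — a naked triple. Remove those values from a_1, a_2, a_6, a_8.
a_8 must be purple (only option left).
a_4 and a_6 share exactly the 2 values {grey, yellow}; by pigeonhole those values go to them, so strike grey, yellow from a_1.
So a_1 = pink.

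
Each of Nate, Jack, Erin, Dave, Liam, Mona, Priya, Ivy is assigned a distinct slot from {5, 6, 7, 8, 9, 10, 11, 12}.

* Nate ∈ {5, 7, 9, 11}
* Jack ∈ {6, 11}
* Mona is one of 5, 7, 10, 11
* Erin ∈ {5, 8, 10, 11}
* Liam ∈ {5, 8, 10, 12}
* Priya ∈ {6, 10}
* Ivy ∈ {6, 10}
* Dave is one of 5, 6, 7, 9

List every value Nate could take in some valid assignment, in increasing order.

5, 7, 9

The 8 variables together cover exactly {5, 6, 7, 8, 9, 10, 11, 12} — 8 values for 8 variables — and 12 appears only in Liam's list, so Liam = 12.
The 7 still-open variables draw from only 7 values {5, 6, 7, 8, 9, 10, 11}, so each is used; only Erin can be 8, hence Erin = 8.
The 2 variables Priya and Ivy are confined to {6, 10}, which locks those values in; drop them from Jack, Dave, Mona.
Jack has just one choice, so Jack = 11. Eliminate 11 elsewhere: Nate, Mona.
No further eliminations apply; Nate can still be any of 5, 7, 9.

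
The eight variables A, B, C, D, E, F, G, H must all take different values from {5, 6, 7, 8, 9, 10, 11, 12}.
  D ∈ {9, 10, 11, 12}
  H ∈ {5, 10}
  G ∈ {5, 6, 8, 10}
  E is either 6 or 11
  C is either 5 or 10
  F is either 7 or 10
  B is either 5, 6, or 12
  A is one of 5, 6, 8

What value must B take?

12

The 8 variables together cover exactly {5, 6, 7, 8, 9, 10, 11, 12} — 8 values for 8 variables — and 7 appears only in F's list, so F = 7.
The 7 still-open variables draw from only 7 values {5, 6, 8, 9, 10, 11, 12}, so each is used; only D can be 9, hence D = 9.
Among the 6 still-open variables, 11 fits only E (and all 6 values in {5, 6, 8, 10, 11, 12} must be used), so E = 11.
Among the 5 still-open variables, 12 fits only B (and all 5 values in {5, 6, 8, 10, 12} must be used), so B = 12.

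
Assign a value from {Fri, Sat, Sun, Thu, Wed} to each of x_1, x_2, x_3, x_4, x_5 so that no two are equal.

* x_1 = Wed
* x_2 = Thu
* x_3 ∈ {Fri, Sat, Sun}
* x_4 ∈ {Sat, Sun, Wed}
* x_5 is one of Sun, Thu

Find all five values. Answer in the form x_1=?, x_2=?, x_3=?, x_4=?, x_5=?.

x_1=Wed, x_2=Thu, x_3=Fri, x_4=Sat, x_5=Sun

x_1's domain is down to {Wed}, so x_1 = Wed. Remove Wed from x_4.
x_2 has just one choice, so x_2 = Thu. Strike Thu from x_5.
x_5 has just one choice, so x_5 = Sun. Eliminate Sun elsewhere: x_3, x_4.
That leaves x_4 = Sat. So x_3 can't be Sat.
x_3's domain is down to {Fri}, so x_3 = Fri.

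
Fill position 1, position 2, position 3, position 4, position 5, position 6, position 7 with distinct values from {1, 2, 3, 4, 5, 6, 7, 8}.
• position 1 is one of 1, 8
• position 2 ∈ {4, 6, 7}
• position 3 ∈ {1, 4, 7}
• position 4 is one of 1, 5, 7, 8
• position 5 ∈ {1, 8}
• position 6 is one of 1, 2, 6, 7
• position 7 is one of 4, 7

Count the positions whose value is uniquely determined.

The 7 variables draw from only 7 values {1, 2, 4, 5, 6, 7, 8}, so each is used; only position 6 can be 2, hence position 6 = 2.
The 6 still-open variables draw from only 6 values {1, 4, 5, 6, 7, 8}, so each is used; only position 4 can be 5, hence position 4 = 5.
The 5 still-open variables together cover exactly {1, 4, 6, 7, 8} — 5 values for 5 variables — and 6 appears only in position 2's list, so position 2 = 6.
position 1 and position 5 between them cover only {1, 8} — a naked pair. Remove those values from position 3.
Determined: position 2=6, position 4=5, position 6=2. The other positions each still have more than one consistent value. That makes 3.

3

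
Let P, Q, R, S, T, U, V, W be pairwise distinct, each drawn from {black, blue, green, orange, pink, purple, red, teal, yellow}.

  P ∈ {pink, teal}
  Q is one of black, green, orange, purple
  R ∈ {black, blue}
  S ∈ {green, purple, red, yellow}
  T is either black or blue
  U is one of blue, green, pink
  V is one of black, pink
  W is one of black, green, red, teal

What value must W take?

R and T between them cover only {black, blue} — a naked pair. Remove those values from Q, U, V, W.
V must be pink (only option left). Eliminate pink elsewhere: P, U.
P's domain is down to {teal}, so P = teal. So W can't be teal.
U's domain is down to {green}, so U = green. So Q, S, W can't be green.
So W = red.

red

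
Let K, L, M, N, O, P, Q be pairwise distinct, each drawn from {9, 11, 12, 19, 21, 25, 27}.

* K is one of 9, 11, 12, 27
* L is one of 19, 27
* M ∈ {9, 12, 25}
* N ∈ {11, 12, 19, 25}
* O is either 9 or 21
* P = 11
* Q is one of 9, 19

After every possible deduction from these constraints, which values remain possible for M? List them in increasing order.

P's domain is down to {11}, so P = 11. Strike 11 from K, N.
Among the 6 still-open variables, 21 fits only O (and all 6 values in {9, 12, 19, 21, 25, 27} must be used), so O = 21.
No further eliminations apply; M can still be any of 9, 12, 25.

9, 12, 25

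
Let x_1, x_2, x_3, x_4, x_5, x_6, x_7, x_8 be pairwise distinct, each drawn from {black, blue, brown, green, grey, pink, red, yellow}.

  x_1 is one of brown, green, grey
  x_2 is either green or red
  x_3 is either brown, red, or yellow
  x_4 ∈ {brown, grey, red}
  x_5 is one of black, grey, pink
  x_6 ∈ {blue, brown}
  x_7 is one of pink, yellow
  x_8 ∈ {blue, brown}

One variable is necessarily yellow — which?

x_3

Among the 8 variables, black fits only x_5 (and all 8 values in {black, blue, brown, green, grey, pink, red, yellow} must be used), so x_5 = black.
The 7 still-open variables together cover exactly {blue, brown, green, grey, pink, red, yellow} — 7 values for 7 variables — and pink appears only in x_7's list, so x_7 = pink.
The 6 still-open variables draw from only 6 values {blue, brown, green, grey, red, yellow}, so each is used; only x_3 can be yellow, hence x_3 = yellow.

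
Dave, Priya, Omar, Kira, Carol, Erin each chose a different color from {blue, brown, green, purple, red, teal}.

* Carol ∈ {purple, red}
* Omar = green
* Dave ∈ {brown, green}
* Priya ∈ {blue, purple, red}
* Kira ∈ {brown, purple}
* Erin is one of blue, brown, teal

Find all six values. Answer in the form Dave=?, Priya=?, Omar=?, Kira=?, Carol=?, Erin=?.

Omar has just one choice, so Omar = green. Eliminate green elsewhere: Dave.
Dave must be brown (only option left). So Kira, Erin can't be brown.
Kira must be purple (only option left). So Priya, Carol can't be purple.
Carol has just one choice, so Carol = red. Remove red from Priya.
That leaves Priya = blue. Remove blue from Erin.
Erin has just one choice, so Erin = teal.

Dave=brown, Priya=blue, Omar=green, Kira=purple, Carol=red, Erin=teal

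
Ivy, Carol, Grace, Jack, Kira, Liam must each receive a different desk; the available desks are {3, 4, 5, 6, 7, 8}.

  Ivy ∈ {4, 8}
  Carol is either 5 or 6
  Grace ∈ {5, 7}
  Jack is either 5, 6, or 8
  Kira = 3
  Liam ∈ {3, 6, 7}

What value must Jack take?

8

Kira has just one choice, so Kira = 3. So Liam can't be 3.
The 5 still-open variables together cover exactly {4, 5, 6, 7, 8} — 5 values for 5 variables — and 4 appears only in Ivy's list, so Ivy = 4.
The 4 still-open variables together cover exactly {5, 6, 7, 8} — 4 values for 4 variables — and 8 appears only in Jack's list, so Jack = 8.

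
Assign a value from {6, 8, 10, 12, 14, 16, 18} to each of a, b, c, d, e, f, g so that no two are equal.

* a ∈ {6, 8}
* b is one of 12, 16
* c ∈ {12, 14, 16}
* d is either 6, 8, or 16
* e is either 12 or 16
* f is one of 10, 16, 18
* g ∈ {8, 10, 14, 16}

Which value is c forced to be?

14

Among the 7 variables, 18 fits only f (and all 7 values in {6, 8, 10, 12, 14, 16, 18} must be used), so f = 18.
Among the 6 still-open variables, 10 fits only g (and all 6 values in {6, 8, 10, 12, 14, 16} must be used), so g = 10.
Among the 5 still-open variables, 14 fits only c (and all 5 values in {6, 8, 12, 14, 16} must be used), so c = 14.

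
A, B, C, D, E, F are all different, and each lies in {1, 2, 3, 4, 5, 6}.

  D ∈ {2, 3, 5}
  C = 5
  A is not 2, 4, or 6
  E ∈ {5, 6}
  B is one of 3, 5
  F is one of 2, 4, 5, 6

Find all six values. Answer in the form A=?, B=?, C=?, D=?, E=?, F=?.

A=1, B=3, C=5, D=2, E=6, F=4

C has just one choice, so C = 5. Remove 5 from A, B, D, E, F.
E's domain is down to {6}, so E = 6. So F can't be 6.
B must be 3 (only option left). Eliminate 3 elsewhere: A, D.
D's domain is down to {2}, so D = 2. So F can't be 2.
F has just one choice, so F = 4.
A has just one choice, so A = 1.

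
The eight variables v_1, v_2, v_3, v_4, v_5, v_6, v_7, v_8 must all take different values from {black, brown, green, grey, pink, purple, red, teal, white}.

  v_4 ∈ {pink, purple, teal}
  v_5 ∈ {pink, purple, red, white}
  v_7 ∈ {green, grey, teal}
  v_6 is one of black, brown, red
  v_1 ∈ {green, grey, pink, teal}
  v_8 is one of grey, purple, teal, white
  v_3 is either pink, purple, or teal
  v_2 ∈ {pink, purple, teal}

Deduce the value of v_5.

The 3 variables v_2, v_3, v_4 are confined to {pink, purple, teal}, which locks those values in; drop them from v_1, v_5, v_7, v_8.
v_1 and v_7 share exactly the 2 values {green, grey}; by pigeonhole those values go to them, so strike green, grey from v_8.
v_8 has just one choice, so v_8 = white. So v_5 can't be white.
So v_5 = red.

red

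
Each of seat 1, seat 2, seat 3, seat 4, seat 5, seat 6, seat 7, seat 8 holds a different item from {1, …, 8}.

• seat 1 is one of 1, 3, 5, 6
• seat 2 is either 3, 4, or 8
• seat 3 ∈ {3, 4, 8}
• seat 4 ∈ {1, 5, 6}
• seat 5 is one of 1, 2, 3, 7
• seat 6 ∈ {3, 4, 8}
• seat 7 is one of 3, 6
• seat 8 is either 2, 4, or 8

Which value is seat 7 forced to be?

Among the 8 variables, 7 fits only seat 5 (and all 8 values in {1, 2, 3, 4, 5, 6, 7, 8} must be used), so seat 5 = 7.
Among the 7 still-open variables, 2 fits only seat 8 (and all 7 values in {1, 2, 3, 4, 5, 6, 8} must be used), so seat 8 = 2.
seat 2, seat 3, seat 6 between them cover only {3, 4, 8} — a naked triple. Remove those values from seat 1, seat 7.
So seat 7 = 6.

6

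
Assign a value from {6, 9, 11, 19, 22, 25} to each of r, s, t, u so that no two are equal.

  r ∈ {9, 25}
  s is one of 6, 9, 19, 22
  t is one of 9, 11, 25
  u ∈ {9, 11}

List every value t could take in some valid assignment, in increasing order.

9, 11, 25

The 3 variables r, t, u are confined to {9, 11, 25}, which locks those values in; drop them from s.
No further eliminations apply; t can still be any of 9, 11, 25.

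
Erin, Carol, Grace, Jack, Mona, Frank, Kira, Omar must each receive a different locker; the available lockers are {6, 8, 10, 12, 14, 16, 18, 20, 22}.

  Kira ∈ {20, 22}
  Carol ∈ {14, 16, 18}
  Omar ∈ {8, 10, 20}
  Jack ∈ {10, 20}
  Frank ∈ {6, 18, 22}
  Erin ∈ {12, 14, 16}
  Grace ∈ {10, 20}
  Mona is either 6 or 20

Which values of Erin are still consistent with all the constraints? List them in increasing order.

12, 14, 16

The 2 variables Grace and Jack are confined to {10, 20}, which locks those values in; drop them from Mona, Kira, Omar.
That leaves Mona = 6. Strike 6 from Frank.
Kira has just one choice, so Kira = 22. Remove 22 from Frank.
Omar's domain is down to {8}, so Omar = 8.
Frank has just one choice, so Frank = 18. So Carol can't be 18.
No further eliminations apply; Erin can still be any of 12, 14, 16.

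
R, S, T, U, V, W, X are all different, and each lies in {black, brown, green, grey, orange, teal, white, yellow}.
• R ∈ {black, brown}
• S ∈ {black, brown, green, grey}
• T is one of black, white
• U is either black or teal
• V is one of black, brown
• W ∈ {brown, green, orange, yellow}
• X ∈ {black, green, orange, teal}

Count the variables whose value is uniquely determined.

2

The 2 variables R and V are confined to {black, brown}, which locks those values in; drop them from S, T, U, W, X.
T has just one choice, so T = white.
That leaves U = teal. Remove teal from X.
Determined: T=white, U=teal. The other variables each still have more than one consistent value. That makes 2.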